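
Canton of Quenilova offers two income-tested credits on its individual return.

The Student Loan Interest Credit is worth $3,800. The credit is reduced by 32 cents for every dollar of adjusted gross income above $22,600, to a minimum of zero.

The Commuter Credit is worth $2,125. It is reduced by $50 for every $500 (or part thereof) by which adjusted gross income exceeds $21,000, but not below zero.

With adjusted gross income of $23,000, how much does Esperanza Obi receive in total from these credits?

$5,597

Student Loan Interest Credit: 32% of the $400 excess over $22,600 is $128; credit = $3,800 − $128 = $3,672.
Commuter Credit: income exceeds $21,000 by $2,000, which is 4 full-or-partial $500 increments; reduction = 4 × $50 = $200, leaving $1,925.
Total: $3,672 + $1,925 = $5,597.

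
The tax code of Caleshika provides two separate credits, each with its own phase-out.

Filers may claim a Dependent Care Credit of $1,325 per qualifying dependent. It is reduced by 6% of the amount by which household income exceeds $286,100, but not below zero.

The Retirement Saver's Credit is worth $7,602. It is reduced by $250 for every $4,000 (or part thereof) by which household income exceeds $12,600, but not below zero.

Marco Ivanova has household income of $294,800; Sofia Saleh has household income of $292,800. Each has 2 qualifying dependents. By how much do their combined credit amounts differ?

Marco ($294,800): Dependent Care Credit: base = 2 × $1,325 = $2,650. 6% of the $8,700 excess over $286,100 is $522; credit = $2,650 − $522 = $2,128. Retirement Saver's Credit: income exceeds $12,600 by $282,200 → 71 increments × $250 = $17,750 ≥ base, so the credit is $0. total $2,128 + $0 = $2,128
Sofia ($292,800): Dependent Care Credit: base = 2 × $1,325 = $2,650. 6% of the $6,700 excess over $286,100 is $402; credit = $2,650 − $402 = $2,248. Retirement Saver's Credit: income exceeds $12,600 by $280,200 → 71 increments × $250 = $17,750 ≥ base, so the credit is $0. total $2,248 + $0 = $2,248
Difference: |$2,128 − $2,248| = $120.

$120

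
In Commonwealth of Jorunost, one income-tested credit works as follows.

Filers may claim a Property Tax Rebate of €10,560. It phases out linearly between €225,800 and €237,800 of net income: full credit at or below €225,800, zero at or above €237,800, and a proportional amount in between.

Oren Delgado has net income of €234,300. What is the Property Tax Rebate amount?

Property Tax Rebate: €234,300 is €8,500 into a €12,000 phase-out range, leaving 3,500/12,000 of the credit: €10,560 × 3,500/12,000 = €3,080.

€3,080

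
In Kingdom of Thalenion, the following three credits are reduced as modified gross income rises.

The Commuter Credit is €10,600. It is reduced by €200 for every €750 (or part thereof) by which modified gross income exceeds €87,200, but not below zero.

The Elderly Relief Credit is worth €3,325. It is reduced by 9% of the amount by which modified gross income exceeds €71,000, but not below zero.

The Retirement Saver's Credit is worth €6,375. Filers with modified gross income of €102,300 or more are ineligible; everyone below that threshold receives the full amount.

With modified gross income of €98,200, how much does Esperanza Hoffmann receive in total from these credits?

€14,852

Commuter Credit: income exceeds €87,200 by €11,000, which is 15 full-or-partial €750 increments; reduction = 15 × €200 = €3,000, leaving €7,600.
Elderly Relief Credit: 9% of the €27,200 excess over €71,000 is €2,448; credit = €3,325 − €2,448 = €877.
Retirement Saver's Credit: €98,200 is below the €102,300 cutoff, so the full €6,375 applies.
Total: €7,600 + €877 + €6,375 = €14,852.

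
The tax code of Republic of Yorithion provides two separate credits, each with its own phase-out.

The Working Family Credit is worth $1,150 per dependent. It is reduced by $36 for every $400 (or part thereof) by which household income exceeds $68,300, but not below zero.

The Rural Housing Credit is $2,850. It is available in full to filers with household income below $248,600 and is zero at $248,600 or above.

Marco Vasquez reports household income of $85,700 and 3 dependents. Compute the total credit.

$4,716

Working Family Credit: base = 3 × $1,150 = $3,450. income exceeds $68,300 by $17,400, which is 44 full-or-partial $400 increments; reduction = 44 × $36 = $1,584, leaving $1,866.
Rural Housing Credit: $85,700 is below the $248,600 cutoff, so the full $2,850 applies.
Total: $1,866 + $2,850 = $4,716.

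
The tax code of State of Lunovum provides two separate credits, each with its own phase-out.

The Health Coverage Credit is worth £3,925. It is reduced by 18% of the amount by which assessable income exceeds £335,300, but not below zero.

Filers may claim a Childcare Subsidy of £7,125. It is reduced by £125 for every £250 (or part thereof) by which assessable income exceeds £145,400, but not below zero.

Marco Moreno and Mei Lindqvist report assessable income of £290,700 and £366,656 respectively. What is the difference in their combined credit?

Marco (£290,700): Health Coverage Credit: £290,700 is at or below the £335,300 threshold, so the full £3,925 applies. Childcare Subsidy: income exceeds £145,400 by £145,300 → 582 increments × £125 = £72,750 ≥ base, so the credit is £0. total £3,925 + £0 = £3,925
Mei (£366,656): Health Coverage Credit: 18% of the £31,356 excess over £335,300 is £5,644.08 ≥ base, so the credit is £0. Childcare Subsidy: income exceeds £145,400 by £221,256 → 886 increments × £125 = £110,750 ≥ base, so the credit is £0. total £0 + £0 = £0
Difference: |£3,925 − £0| = £3,925.

£3,925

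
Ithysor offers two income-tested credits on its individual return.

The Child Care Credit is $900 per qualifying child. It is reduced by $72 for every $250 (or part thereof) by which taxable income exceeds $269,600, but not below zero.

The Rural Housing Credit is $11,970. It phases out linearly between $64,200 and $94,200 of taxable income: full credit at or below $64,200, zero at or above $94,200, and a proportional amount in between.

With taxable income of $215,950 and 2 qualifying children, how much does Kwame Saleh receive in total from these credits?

$1,800

Child Care Credit: base = 2 × $900 = $1,800. $215,950 is at or below the $269,600 threshold, so the full $1,800 applies.
Rural Housing Credit: $215,950 is at or above $94,200, so the credit is $0.
Total: $1,800 + $0 = $1,800.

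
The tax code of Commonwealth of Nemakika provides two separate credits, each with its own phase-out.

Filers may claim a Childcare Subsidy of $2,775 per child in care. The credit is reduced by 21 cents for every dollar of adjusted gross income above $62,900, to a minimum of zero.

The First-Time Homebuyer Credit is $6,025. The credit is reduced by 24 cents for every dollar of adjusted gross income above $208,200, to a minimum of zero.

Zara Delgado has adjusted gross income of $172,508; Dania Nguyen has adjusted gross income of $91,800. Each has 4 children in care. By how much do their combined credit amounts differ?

Zara ($172,508): Childcare Subsidy: base = 4 × $2,775 = $11,100. 21% of the $109,608 excess over $62,900 is $23,017.68 ≥ base, so the credit is $0. First-Time Homebuyer Credit: $172,508 is at or below the $208,200 threshold, so the full $6,025 applies. total $0 + $6,025 = $6,025
Dania ($91,800): Childcare Subsidy: base = 4 × $2,775 = $11,100. 21% of the $28,900 excess over $62,900 is $6,069; credit = $11,100 − $6,069 = $5,031. First-Time Homebuyer Credit: $91,800 is at or below the $208,200 threshold, so the full $6,025 applies. total $5,031 + $6,025 = $11,056
Difference: |$6,025 − $11,056| = $5,031.

$5,031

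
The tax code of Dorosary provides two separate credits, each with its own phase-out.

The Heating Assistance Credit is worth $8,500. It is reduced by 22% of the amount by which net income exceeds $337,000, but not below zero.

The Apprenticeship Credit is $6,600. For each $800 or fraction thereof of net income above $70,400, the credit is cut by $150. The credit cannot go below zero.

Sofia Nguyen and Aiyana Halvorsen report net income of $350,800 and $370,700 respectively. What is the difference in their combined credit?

Sofia ($350,800): Heating Assistance Credit: 22% of the $13,800 excess over $337,000 is $3,036; credit = $8,500 − $3,036 = $5,464. Apprenticeship Credit: income exceeds $70,400 by $280,400 → 351 increments × $150 = $52,650 ≥ base, so the credit is $0. total $5,464 + $0 = $5,464
Aiyana ($370,700): Heating Assistance Credit: 22% of the $33,700 excess over $337,000 is $7,414; credit = $8,500 − $7,414 = $1,086. Apprenticeship Credit: income exceeds $70,400 by $300,300 → 376 increments × $150 = $56,400 ≥ base, so the credit is $0. total $1,086 + $0 = $1,086
Difference: |$5,464 − $1,086| = $4,378.

$4,378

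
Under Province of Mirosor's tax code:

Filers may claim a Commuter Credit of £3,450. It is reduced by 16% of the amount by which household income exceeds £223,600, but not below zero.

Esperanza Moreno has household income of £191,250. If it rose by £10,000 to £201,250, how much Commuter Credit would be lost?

£0

At £191,250 — £191,250 is at or below the £223,600 threshold, so the full £3,450 applies.
At £201,250 — £201,250 is at or below the £223,600 threshold, so the full £3,450 applies.
Lost: £3,450 − £3,450 = £0.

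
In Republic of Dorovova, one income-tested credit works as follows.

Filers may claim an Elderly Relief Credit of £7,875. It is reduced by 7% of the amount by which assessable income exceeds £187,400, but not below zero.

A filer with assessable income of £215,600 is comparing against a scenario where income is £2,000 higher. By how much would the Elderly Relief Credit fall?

At £215,600 — 7% of the £28,200 excess over £187,400 is £1,974; credit = £7,875 − £1,974 = £5,901.
At £217,600 — 7% of the £30,200 excess over £187,400 is £2,114; credit = £7,875 − £2,114 = £5,761.
Lost: £5,901 − £5,761 = £140.

£140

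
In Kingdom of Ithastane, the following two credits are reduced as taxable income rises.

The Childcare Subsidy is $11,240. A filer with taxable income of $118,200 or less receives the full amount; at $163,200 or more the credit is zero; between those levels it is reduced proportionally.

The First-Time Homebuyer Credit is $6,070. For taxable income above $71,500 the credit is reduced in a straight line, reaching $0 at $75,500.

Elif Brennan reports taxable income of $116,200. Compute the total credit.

$11,240

Childcare Subsidy: $116,200 is at or below the $118,200 threshold, so the full $11,240 applies.
First-Time Homebuyer Credit: $116,200 is at or above $75,500, so the credit is $0.
Total: $11,240 + $0 = $11,240.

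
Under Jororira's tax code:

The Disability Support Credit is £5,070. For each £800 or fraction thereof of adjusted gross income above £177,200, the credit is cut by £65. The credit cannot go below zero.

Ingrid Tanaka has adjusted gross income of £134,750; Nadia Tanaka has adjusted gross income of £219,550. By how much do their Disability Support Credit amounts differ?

Ingrid (£134,750): Disability Support Credit: £134,750 is at or below the £177,200 threshold, so the full £5,070 applies.
Nadia (£219,550): Disability Support Credit: income exceeds £177,200 by £42,350, which is 53 full-or-partial £800 increments; reduction = 53 × £65 = £3,445, leaving £1,625.
Difference: |£5,070 − £1,625| = £3,445.

£3,445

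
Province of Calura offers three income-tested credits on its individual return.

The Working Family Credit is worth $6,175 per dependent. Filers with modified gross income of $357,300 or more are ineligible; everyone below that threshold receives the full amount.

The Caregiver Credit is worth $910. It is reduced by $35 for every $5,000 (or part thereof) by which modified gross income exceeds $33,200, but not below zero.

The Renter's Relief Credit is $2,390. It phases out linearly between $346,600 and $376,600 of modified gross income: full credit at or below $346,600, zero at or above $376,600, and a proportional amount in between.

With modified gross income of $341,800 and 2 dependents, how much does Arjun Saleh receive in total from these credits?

Working Family Credit: base = 2 × $6,175 = $12,350. $341,800 is below the $357,300 cutoff, so the full $12,350 applies.
Caregiver Credit: income exceeds $33,200 by $308,600 → 62 increments × $35 = $2,170 ≥ base, so the credit is $0.
Renter's Relief Credit: $341,800 is at or below the $346,600 threshold, so the full $2,390 applies.
Total: $12,350 + $0 + $2,390 = $14,740.

$14,740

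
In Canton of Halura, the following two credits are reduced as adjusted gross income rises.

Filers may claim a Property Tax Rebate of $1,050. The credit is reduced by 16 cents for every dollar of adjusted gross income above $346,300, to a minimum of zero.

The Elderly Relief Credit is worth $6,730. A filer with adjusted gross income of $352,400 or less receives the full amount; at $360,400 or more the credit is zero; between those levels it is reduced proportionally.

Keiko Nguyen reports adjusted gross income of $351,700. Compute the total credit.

Property Tax Rebate: 16% of the $5,400 excess over $346,300 is $864; credit = $1,050 − $864 = $186.
Elderly Relief Credit: $351,700 is at or below the $352,400 threshold, so the full $6,730 applies.
Total: $186 + $6,730 = $6,916.

$6,916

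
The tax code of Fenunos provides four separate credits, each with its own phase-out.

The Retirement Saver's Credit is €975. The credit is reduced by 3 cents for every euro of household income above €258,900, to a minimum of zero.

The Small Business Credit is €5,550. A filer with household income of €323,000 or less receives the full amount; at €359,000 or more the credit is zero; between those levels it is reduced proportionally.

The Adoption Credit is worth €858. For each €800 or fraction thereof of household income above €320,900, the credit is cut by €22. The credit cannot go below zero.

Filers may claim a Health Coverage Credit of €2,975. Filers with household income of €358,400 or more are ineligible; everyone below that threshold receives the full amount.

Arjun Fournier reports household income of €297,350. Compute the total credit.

€9,383

Retirement Saver's Credit: 3% of the €38,450 excess over €258,900 is €1,153.50 ≥ base, so the credit is €0.
Small Business Credit: €297,350 is at or below the €323,000 threshold, so the full €5,550 applies.
Adoption Credit: €297,350 is at or below the €320,900 threshold, so the full €858 applies.
Health Coverage Credit: €297,350 is below the €358,400 cutoff, so the full €2,975 applies.
Total: €0 + €5,550 + €858 + €2,975 = €9,383.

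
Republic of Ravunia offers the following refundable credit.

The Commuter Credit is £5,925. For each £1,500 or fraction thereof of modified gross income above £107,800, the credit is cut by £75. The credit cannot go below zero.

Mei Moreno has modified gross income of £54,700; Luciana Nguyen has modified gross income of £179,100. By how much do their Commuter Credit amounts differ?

£3,600

Mei (£54,700): Commuter Credit: £54,700 is at or below the £107,800 threshold, so the full £5,925 applies.
Luciana (£179,100): Commuter Credit: income exceeds £107,800 by £71,300, which is 48 full-or-partial £1,500 increments; reduction = 48 × £75 = £3,600, leaving £2,325.
Difference: |£5,925 − £2,325| = £3,600.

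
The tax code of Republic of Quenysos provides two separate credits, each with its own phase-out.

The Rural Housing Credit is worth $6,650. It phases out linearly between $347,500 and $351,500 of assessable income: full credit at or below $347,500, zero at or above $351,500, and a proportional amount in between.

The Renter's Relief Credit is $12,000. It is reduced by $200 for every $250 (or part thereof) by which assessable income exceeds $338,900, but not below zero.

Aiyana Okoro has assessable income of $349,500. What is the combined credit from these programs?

$6,725

Rural Housing Credit: $349,500 is $2,000 into a $4,000 phase-out range, leaving 2,000/4,000 of the credit: $6,650 × 2,000/4,000 = $3,325.
Renter's Relief Credit: income exceeds $338,900 by $10,600, which is 43 full-or-partial $250 increments; reduction = 43 × $200 = $8,600, leaving $3,400.
Total: $3,325 + $3,400 = $6,725.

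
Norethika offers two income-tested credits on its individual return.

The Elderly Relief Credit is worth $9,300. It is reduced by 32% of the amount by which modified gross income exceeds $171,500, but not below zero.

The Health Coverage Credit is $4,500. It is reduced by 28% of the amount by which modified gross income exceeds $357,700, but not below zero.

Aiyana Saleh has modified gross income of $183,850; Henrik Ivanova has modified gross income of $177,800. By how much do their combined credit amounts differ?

Aiyana ($183,850): Elderly Relief Credit: 32% of the $12,350 excess over $171,500 is $3,952; credit = $9,300 − $3,952 = $5,348. Health Coverage Credit: $183,850 is at or below the $357,700 threshold, so the full $4,500 applies. total $5,348 + $4,500 = $9,848
Henrik ($177,800): Elderly Relief Credit: 32% of the $6,300 excess over $171,500 is $2,016; credit = $9,300 − $2,016 = $7,284. Health Coverage Credit: $177,800 is at or below the $357,700 threshold, so the full $4,500 applies. total $7,284 + $4,500 = $11,784
Difference: |$9,848 − $11,784| = $1,936.

$1,936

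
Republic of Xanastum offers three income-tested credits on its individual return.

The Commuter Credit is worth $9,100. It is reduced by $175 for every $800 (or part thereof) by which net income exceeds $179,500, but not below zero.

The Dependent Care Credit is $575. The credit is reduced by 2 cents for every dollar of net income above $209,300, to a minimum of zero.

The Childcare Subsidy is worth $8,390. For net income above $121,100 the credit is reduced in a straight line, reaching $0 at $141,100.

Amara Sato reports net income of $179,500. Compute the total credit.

$9,675

Commuter Credit: $179,500 is at or below the $179,500 threshold, so the full $9,100 applies.
Dependent Care Credit: $179,500 is at or below the $209,300 threshold, so the full $575 applies.
Childcare Subsidy: $179,500 is at or above $141,100, so the credit is $0.
Total: $9,100 + $575 + $0 = $9,675.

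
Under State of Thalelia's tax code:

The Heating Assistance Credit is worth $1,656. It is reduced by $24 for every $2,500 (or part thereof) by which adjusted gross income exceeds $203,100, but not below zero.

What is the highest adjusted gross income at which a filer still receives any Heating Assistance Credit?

After 68 increments the reduction is 68 × $24 = $1,632, leaving $24; one more increment wipes it out. Increment 68 ends at excess 68 × $2,500 = $170,000, so the highest qualifying income is $203,100 + $170,000 = $373,100.

$373,100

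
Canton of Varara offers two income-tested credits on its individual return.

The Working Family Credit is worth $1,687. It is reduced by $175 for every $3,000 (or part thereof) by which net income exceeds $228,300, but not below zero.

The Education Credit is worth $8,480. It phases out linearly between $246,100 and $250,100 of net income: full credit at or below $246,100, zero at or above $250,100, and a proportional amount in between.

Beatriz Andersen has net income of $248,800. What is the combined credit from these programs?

Working Family Credit: income exceeds $228,300 by $20,500, which is 7 full-or-partial $3,000 increments; reduction = 7 × $175 = $1,225, leaving $462.
Education Credit: $248,800 is $2,700 into a $4,000 phase-out range, leaving 1,300/4,000 of the credit: $8,480 × 1,300/4,000 = $2,756.
Total: $462 + $2,756 = $3,218.

$3,218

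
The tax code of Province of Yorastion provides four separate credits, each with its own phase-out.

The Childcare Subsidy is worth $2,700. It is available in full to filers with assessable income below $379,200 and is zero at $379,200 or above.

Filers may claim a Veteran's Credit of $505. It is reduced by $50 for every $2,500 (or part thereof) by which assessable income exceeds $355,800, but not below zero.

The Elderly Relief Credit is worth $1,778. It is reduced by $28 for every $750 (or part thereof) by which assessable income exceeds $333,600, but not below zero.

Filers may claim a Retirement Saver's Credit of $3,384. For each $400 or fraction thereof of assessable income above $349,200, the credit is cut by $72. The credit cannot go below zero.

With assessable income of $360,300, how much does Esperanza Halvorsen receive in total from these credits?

Childcare Subsidy: $360,300 is below the $379,200 cutoff, so the full $2,700 applies.
Veteran's Credit: income exceeds $355,800 by $4,500, which is 2 full-or-partial $2,500 increments; reduction = 2 × $50 = $100, leaving $405.
Elderly Relief Credit: income exceeds $333,600 by $26,700, which is 36 full-or-partial $750 increments; reduction = 36 × $28 = $1,008, leaving $770.
Retirement Saver's Credit: income exceeds $349,200 by $11,100, which is 28 full-or-partial $400 increments; reduction = 28 × $72 = $2,016, leaving $1,368.
Total: $2,700 + $405 + $770 + $1,368 = $5,243.

$5,243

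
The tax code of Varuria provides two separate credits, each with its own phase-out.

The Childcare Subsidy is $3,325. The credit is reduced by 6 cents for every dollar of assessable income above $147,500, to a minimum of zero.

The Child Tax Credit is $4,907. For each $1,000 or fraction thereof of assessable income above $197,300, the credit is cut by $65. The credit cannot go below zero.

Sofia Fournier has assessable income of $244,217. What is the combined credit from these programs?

$1,852

Childcare Subsidy: 6% of the $96,717 excess over $147,500 is $5,803.02 ≥ base, so the credit is $0.
Child Tax Credit: income exceeds $197,300 by $46,917, which is 47 full-or-partial $1,000 increments; reduction = 47 × $65 = $3,055, leaving $1,852.
Total: $0 + $1,852 = $1,852.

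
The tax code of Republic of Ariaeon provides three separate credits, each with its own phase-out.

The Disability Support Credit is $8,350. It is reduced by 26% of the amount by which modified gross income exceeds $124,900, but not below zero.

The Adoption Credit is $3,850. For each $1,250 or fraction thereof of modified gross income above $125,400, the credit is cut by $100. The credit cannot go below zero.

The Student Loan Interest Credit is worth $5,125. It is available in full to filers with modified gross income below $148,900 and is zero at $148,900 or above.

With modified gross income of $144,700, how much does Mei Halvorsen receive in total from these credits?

Disability Support Credit: 26% of the $19,800 excess over $124,900 is $5,148; credit = $8,350 − $5,148 = $3,202.
Adoption Credit: income exceeds $125,400 by $19,300, which is 16 full-or-partial $1,250 increments; reduction = 16 × $100 = $1,600, leaving $2,250.
Student Loan Interest Credit: $144,700 is below the $148,900 cutoff, so the full $5,125 applies.
Total: $3,202 + $2,250 + $5,125 = $10,577.

$10,577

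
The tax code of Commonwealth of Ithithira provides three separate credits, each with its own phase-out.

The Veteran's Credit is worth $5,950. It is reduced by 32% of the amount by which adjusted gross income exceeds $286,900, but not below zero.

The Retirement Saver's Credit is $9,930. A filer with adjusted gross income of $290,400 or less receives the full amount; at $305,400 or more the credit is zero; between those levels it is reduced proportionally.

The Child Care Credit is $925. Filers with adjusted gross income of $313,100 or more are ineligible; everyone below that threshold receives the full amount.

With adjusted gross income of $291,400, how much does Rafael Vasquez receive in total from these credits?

Veteran's Credit: 32% of the $4,500 excess over $286,900 is $1,440; credit = $5,950 − $1,440 = $4,510.
Retirement Saver's Credit: $291,400 is $1,000 into a $15,000 phase-out range, leaving 14,000/15,000 of the credit: $9,930 × 14,000/15,000 = $9,268.
Child Care Credit: $291,400 is below the $313,100 cutoff, so the full $925 applies.
Total: $4,510 + $9,268 + $925 = $14,703.

$14,703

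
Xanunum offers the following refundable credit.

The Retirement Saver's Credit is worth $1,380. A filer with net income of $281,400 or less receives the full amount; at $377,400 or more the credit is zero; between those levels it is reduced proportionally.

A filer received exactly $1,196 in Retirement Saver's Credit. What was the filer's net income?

$1,196 is 1,196/1,380 of the full $1,380, so 184/1,380 of the $96,000 range has been used: income = $281,400 + $96,000 × 184/1,380 = $294,200.

$294,200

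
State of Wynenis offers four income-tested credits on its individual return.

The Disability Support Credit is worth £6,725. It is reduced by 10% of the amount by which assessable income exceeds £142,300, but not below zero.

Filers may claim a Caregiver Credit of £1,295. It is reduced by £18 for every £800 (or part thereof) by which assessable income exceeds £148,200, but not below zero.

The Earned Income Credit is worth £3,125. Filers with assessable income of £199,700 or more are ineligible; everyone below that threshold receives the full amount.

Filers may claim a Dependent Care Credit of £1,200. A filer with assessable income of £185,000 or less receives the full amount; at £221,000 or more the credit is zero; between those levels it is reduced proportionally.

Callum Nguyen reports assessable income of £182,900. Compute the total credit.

Disability Support Credit: 10% of the £40,600 excess over £142,300 is £4,060; credit = £6,725 − £4,060 = £2,665.
Caregiver Credit: income exceeds £148,200 by £34,700, which is 44 full-or-partial £800 increments; reduction = 44 × £18 = £792, leaving £503.
Earned Income Credit: £182,900 is below the £199,700 cutoff, so the full £3,125 applies.
Dependent Care Credit: £182,900 is at or below the £185,000 threshold, so the full £1,200 applies.
Total: £2,665 + £503 + £3,125 + £1,200 = £7,493.

£7,493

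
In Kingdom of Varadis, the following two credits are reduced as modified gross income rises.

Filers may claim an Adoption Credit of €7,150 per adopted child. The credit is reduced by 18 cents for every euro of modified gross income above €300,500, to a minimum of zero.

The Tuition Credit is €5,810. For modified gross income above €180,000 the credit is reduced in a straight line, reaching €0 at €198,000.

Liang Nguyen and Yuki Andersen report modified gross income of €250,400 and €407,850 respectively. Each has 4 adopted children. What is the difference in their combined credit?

Liang (€250,400): Adoption Credit: base = 4 × €7,150 = €28,600. €250,400 is at or below the €300,500 threshold, so the full €28,600 applies. Tuition Credit: €250,400 is at or above €198,000, so the credit is €0. total €28,600 + €0 = €28,600
Yuki (€407,850): Adoption Credit: base = 4 × €7,150 = €28,600. 18% of the €107,350 excess over €300,500 is €19,323; credit = €28,600 − €19,323 = €9,277. Tuition Credit: €407,850 is at or above €198,000, so the credit is €0. total €9,277 + €0 = €9,277
Difference: |€28,600 − €9,277| = €19,323.

€19,323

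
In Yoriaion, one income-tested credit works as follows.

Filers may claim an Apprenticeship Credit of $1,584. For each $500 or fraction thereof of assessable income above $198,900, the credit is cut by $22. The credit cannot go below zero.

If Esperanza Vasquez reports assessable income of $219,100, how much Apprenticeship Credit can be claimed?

$682

Apprenticeship Credit: income exceeds $198,900 by $20,200, which is 41 full-or-partial $500 increments; reduction = 41 × $22 = $902, leaving $682.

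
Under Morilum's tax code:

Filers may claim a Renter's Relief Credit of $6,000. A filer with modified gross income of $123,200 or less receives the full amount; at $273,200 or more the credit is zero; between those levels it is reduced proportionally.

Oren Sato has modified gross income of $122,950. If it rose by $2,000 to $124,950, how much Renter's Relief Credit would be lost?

$70

At $122,950 — $122,950 is at or below the $123,200 threshold, so the full $6,000 applies.
At $124,950 — $124,950 is $1,750 into a $150,000 phase-out range, leaving 148,250/150,000 of the credit: $6,000 × 148,250/150,000 = $5,930.
Lost: $6,000 − $5,930 = $70.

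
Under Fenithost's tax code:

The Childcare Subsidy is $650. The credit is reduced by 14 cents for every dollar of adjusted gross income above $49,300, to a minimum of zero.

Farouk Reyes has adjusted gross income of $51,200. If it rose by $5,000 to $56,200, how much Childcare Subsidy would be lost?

At $51,200 — 14% of the $1,900 excess over $49,300 is $266; credit = $650 − $266 = $384.
At $56,200 — 14% of the $6,900 excess over $49,300 is $966 ≥ base, so the credit is $0.
Lost: $384 − $0 = $384.

$384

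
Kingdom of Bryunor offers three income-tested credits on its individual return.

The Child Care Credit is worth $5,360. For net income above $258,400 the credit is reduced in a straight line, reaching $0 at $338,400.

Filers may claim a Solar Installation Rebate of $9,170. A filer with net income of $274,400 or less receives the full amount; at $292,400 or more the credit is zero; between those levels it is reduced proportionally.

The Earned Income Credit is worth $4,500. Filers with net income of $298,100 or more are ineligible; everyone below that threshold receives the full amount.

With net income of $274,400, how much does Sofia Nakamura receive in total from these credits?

Child Care Credit: $274,400 is $16,000 into a $80,000 phase-out range, leaving 64,000/80,000 of the credit: $5,360 × 64,000/80,000 = $4,288.
Solar Installation Rebate: $274,400 is at or below the $274,400 threshold, so the full $9,170 applies.
Earned Income Credit: $274,400 is below the $298,100 cutoff, so the full $4,500 applies.
Total: $4,288 + $9,170 + $4,500 = $17,958.

$17,958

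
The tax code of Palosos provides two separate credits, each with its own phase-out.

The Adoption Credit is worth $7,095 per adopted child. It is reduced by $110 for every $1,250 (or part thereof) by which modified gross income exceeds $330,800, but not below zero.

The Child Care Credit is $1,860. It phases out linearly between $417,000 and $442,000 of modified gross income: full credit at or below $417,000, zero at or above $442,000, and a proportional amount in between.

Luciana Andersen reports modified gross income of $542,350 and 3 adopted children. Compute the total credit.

Adoption Credit: base = 3 × $7,095 = $21,285. income exceeds $330,800 by $211,550, which is 170 full-or-partial $1,250 increments; reduction = 170 × $110 = $18,700, leaving $2,585.
Child Care Credit: $542,350 is at or above $442,000, so the credit is $0.
Total: $2,585 + $0 = $2,585.

$2,585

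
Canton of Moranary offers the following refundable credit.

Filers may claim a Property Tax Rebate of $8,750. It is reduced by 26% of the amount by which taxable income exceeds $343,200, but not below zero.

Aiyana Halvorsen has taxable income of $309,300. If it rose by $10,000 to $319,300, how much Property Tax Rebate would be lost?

At $309,300 — $309,300 is at or below the $343,200 threshold, so the full $8,750 applies.
At $319,300 — $319,300 is at or below the $343,200 threshold, so the full $8,750 applies.
Lost: $8,750 − $8,750 = $0.

$0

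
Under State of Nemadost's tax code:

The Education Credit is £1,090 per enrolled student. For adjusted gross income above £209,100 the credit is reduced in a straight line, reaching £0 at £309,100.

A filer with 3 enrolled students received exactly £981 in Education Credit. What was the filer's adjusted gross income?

£279,100

Full credit = 3 × £1,090 = £3,270.
£981 is 981/3,270 of the full £3,270, so 2,289/3,270 of the £100,000 range has been used: income = £209,100 + £100,000 × 2,289/3,270 = £279,100.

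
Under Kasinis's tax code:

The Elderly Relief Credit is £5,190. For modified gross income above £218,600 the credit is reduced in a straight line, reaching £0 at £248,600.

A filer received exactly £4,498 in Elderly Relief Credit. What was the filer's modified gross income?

£222,600

£4,498 is 4,498/5,190 of the full £5,190, so 692/5,190 of the £30,000 range has been used: income = £218,600 + £30,000 × 692/5,190 = £222,600.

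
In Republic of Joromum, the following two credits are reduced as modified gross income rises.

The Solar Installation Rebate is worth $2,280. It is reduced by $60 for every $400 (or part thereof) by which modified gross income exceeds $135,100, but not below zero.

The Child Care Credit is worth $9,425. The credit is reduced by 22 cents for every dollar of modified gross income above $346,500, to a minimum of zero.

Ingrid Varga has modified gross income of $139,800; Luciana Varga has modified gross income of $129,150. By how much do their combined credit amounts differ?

Ingrid ($139,800): Solar Installation Rebate: income exceeds $135,100 by $4,700, which is 12 full-or-partial $400 increments; reduction = 12 × $60 = $720, leaving $1,560. Child Care Credit: $139,800 is at or below the $346,500 threshold, so the full $9,425 applies. total $1,560 + $9,425 = $10,985
Luciana ($129,150): Solar Installation Rebate: $129,150 is at or below the $135,100 threshold, so the full $2,280 applies. Child Care Credit: $129,150 is at or below the $346,500 threshold, so the full $9,425 applies. total $2,280 + $9,425 = $11,705
Difference: |$10,985 − $11,705| = $720.

$720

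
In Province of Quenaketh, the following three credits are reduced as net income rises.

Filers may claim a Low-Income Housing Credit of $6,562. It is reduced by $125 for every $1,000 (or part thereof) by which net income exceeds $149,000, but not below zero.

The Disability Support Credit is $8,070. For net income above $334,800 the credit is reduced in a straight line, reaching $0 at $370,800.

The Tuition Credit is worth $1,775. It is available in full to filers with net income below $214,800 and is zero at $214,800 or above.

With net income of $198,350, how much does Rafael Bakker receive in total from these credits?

Low-Income Housing Credit: income exceeds $149,000 by $49,350, which is 50 full-or-partial $1,000 increments; reduction = 50 × $125 = $6,250, leaving $312.
Disability Support Credit: $198,350 is at or below the $334,800 threshold, so the full $8,070 applies.
Tuition Credit: $198,350 is below the $214,800 cutoff, so the full $1,775 applies.
Total: $312 + $8,070 + $1,775 = $10,157.

$10,157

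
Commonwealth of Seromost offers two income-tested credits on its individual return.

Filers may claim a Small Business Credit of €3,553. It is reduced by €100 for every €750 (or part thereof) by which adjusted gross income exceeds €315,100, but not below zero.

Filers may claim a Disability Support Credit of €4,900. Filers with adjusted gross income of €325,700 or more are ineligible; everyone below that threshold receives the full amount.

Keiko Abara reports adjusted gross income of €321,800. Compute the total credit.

Small Business Credit: income exceeds €315,100 by €6,700, which is 9 full-or-partial €750 increments; reduction = 9 × €100 = €900, leaving €2,653.
Disability Support Credit: €321,800 is below the €325,700 cutoff, so the full €4,900 applies.
Total: €2,653 + €4,900 = €7,553.

€7,553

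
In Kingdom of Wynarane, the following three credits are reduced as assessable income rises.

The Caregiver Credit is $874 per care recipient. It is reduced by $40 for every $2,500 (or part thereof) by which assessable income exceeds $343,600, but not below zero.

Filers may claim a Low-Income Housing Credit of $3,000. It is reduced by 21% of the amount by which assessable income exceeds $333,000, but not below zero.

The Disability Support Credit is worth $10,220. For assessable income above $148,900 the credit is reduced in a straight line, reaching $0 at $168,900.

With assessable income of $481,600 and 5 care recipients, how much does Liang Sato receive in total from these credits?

Caregiver Credit: base = 5 × $874 = $4,370. income exceeds $343,600 by $138,000, which is 56 full-or-partial $2,500 increments; reduction = 56 × $40 = $2,240, leaving $2,130.
Low-Income Housing Credit: 21% of the $148,600 excess over $333,000 is $31,206 ≥ base, so the credit is $0.
Disability Support Credit: $481,600 is at or above $168,900, so the credit is $0.
Total: $2,130 + $0 + $0 = $2,130.

$2,130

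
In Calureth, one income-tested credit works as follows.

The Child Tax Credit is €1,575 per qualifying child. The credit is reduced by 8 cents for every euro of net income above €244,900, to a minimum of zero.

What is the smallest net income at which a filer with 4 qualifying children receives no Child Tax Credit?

Full credit = 4 × €1,575 = €6,300.
The credit falls by 8% of each euro above €244,900, so it reaches zero when the excess is €6,300 / 8% = €78,750: income = €244,900 + €78,750 = €323,650.

€323,650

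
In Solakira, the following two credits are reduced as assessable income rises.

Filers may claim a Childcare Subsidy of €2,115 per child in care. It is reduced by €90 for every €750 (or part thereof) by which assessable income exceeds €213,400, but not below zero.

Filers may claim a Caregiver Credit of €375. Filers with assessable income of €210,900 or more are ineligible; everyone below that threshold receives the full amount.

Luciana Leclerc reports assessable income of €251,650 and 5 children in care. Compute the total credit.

Childcare Subsidy: base = 5 × €2,115 = €10,575. income exceeds €213,400 by €38,250, which is 51 full-or-partial €750 increments; reduction = 51 × €90 = €4,590, leaving €5,985.
Caregiver Credit: €251,650 meets or exceeds the €210,900 cutoff, so the credit is €0.
Total: €5,985 + €0 = €5,985.

€5,985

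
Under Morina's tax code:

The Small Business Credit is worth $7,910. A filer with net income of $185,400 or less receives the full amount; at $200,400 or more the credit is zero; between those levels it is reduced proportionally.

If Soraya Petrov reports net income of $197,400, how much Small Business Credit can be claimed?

$1,582

Small Business Credit: $197,400 is $12,000 into a $15,000 phase-out range, leaving 3,000/15,000 of the credit: $7,910 × 3,000/15,000 = $1,582.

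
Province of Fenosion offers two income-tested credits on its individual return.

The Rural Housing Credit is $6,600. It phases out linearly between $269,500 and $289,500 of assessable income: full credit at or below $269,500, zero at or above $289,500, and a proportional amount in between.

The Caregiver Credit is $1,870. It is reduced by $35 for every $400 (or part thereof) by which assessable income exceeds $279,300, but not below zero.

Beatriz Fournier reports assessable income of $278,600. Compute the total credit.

Rural Housing Credit: $278,600 is $9,100 into a $20,000 phase-out range, leaving 10,900/20,000 of the credit: $6,600 × 10,900/20,000 = $3,597.
Caregiver Credit: $278,600 is at or below the $279,300 threshold, so the full $1,870 applies.
Total: $3,597 + $1,870 = $5,467.

$5,467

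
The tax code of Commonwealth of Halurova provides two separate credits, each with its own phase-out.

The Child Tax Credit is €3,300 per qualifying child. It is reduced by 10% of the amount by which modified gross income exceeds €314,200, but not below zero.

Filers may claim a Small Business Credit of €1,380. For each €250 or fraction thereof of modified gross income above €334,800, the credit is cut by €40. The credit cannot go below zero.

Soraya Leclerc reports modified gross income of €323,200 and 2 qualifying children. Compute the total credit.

Child Tax Credit: base = 2 × €3,300 = €6,600. 10% of the €9,000 excess over €314,200 is €900; credit = €6,600 − €900 = €5,700.
Small Business Credit: €323,200 is at or below the €334,800 threshold, so the full €1,380 applies.
Total: €5,700 + €1,380 = €7,080.

€7,080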